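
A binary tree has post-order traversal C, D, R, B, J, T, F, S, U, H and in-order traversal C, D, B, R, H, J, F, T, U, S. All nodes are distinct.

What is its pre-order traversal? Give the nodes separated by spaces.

The last element of post-order is the root; it splits in-order into left and right subtrees.
Root H: left subtree has 4 nodes {C, D, B, R}, right has 5 {J, F, T, U, S}.
  Root B: left subtree has 2 nodes {C, D}, right has 1 {R}.
    Root D: left subtree has 1 node {C}, right has 0 { }.
  Root U: left subtree has 3 nodes {J, F, T}, right has 1 {S}.
    Root F: left subtree has 1 node {J}, right has 1 {T}.

H B D C R U F J T S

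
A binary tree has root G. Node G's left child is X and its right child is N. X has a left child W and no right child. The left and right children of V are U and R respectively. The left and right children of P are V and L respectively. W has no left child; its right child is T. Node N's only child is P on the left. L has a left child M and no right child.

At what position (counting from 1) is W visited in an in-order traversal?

In-order visits the left subtree, then the node, then the right subtree.
At G: go left to X.
  At X: go left to W.
    At W: no left child.
    Visit W.
    At W: go right to T.
      T is a leaf — visit T.
  Visit X.
  At X: no right child.
Visit G.
At G: go right to N.
  At N: go left to P.
    At P: go left to V.
      At V: go left to U.
        U is a leaf — visit U.
      Visit V.
      At V: go right to R.
        R is a leaf — visit R.
    Visit P.
    At P: go right to L.
      At L: go left to M.
        M is a leaf — visit M.
      Visit L.
      At L: no right child.
  Visit N.
  At N: no right child.
Full in-order sequence: W, T, X, G, U, V, R, P, M, L, N.

1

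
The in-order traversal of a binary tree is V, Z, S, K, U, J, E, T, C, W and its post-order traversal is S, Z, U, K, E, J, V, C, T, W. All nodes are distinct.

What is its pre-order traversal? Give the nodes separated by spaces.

W T V J K Z S U E C

The last element of post-order is the root; it splits in-order into left and right subtrees.
Root W: left subtree has 9 nodes {V, Z, S, K, U, J, E, T, C}, right has 0 { }.
  Root T: left subtree has 7 nodes {V, Z, S, K, U, J, E}, right has 1 {C}.
    Root V: left subtree has 0 nodes { }, right has 6 {Z, S, K, U, J, E}.
      Root J: left subtree has 4 nodes {Z, S, K, U}, right has 1 {E}.
        Root K: left subtree has 2 nodes {Z, S}, right has 1 {U}.
          Root Z: left subtree has 0 nodes { }, right has 1 {S}.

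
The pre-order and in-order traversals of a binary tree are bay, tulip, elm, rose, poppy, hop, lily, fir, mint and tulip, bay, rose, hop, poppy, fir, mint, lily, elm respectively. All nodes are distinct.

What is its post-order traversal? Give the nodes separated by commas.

The first element of pre-order is the root; it splits in-order into left and right subtrees.
Root bay: left subtree has 1 node {tulip}, right has 7 {rose, hop, poppy, fir, mint, lily, elm}.
  Root elm: left subtree has 6 nodes {rose, hop, poppy, fir, mint, lily}, right has 0 { }.
    Root rose: left subtree has 0 nodes { }, right has 5 {hop, poppy, fir, mint, lily}.
      Root poppy: left subtree has 1 node {hop}, right has 3 {fir, mint, lily}.
        Root lily: left subtree has 2 nodes {fir, mint}, right has 0 { }.
          Root fir: left subtree has 0 nodes { }, right has 1 {mint}.

tulip, hop, mint, fir, lily, poppy, rose, elm, bay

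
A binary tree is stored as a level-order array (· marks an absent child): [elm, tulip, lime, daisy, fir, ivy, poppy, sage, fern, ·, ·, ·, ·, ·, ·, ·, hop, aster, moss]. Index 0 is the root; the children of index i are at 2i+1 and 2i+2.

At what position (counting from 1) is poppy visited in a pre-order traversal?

Pre-order visits the node, then its left subtree, then its right subtree.
Visit elm.
At elm: go left to tulip.
  Visit tulip.
  At tulip: go left to daisy.
    Visit daisy.
    At daisy: go left to sage.
      Visit sage.
      At sage: no left child.
      At sage: go right to hop.
        hop is a leaf — visit hop.
    At daisy: go right to fern.
      Visit fern.
      At fern: go left to aster.
        aster is a leaf — visit aster.
      At fern: go right to moss.
        moss is a leaf — visit moss.
  At tulip: go right to fir.
    fir is a leaf — visit fir.
At elm: go right to lime.
  Visit lime.
  At lime: go left to ivy.
    ivy is a leaf — visit ivy.
  At lime: go right to poppy.
    poppy is a leaf — visit poppy.
Full pre-order sequence: elm, tulip, daisy, sage, hop, fern, aster, moss, fir, lime, ivy, poppy.

12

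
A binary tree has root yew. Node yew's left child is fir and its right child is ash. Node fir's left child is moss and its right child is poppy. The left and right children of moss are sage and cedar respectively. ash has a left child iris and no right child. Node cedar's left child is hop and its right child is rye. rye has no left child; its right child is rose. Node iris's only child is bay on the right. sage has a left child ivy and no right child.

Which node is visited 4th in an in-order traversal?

hop

In-order visits the left subtree, then the node, then the right subtree.
At yew: go left to fir.
  At fir: go left to moss.
    At moss: go left to sage.
      At sage: go left to ivy.
        ivy is a leaf — visit ivy.
      Visit sage.
      At sage: no right child.
    Visit moss.
    At moss: go right to cedar.
      At cedar: go left to hop.
        hop is a leaf — visit hop.
      Visit cedar.
      At cedar: go right to rye.
        At rye: no left child.
        Visit rye.
        At rye: go right to rose.
          rose is a leaf — visit rose.
  Visit fir.
  At fir: go right to poppy.
    poppy is a leaf — visit poppy.
Visit yew.
At yew: go right to ash.
  At ash: go left to iris.
    At iris: no left child.
    Visit iris.
    At iris: go right to bay.
      bay is a leaf — visit bay.
  Visit ash.
  At ash: no right child.
Full in-order sequence: ivy, sage, moss, hop, cedar, rye, rose, fir, poppy, yew, iris, bay, ash.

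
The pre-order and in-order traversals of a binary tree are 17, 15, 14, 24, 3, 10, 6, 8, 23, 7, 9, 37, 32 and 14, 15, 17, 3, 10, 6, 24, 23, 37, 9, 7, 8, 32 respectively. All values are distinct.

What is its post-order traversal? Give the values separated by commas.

14, 15, 6, 10, 3, 37, 9, 7, 23, 32, 8, 24, 17

The first element of pre-order is the root; it splits in-order into left and right subtrees.
Root 17: left subtree has 2 nodes {14, 15}, right has 10 {3, 10, 6, 24, 23, 37, 9, 7, 8, 32}.
  Root 15: left subtree has 1 node {14}, right has 0 { }.
  Root 24: left subtree has 3 nodes {3, 10, 6}, right has 6 {23, 37, 9, 7, 8, 32}.
    Root 3: left subtree has 0 nodes { }, right has 2 {10, 6}.
      Root 10: left subtree has 0 nodes { }, right has 1 {6}.
    Root 8: left subtree has 4 nodes {23, 37, 9, 7}, right has 1 {32}.
      Root 23: left subtree has 0 nodes { }, right has 3 {37, 9, 7}.
        Root 7: left subtree has 2 nodes {37, 9}, right has 0 { }.
          Root 9: left subtree has 1 node {37}, right has 0 { }.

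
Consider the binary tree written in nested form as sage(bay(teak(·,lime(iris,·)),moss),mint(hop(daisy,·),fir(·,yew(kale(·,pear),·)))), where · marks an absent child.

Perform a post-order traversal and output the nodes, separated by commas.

Post-order visits the left subtree, then the right subtree, then the node.
At sage: go left to bay.
  At bay: go left to teak.
    At teak: no left child.
    At teak: go right to lime.
      At lime: go left to iris.
        iris is a leaf — visit iris.
      At lime: no right child.
      Visit lime.
    Visit teak.
  At bay: go right to moss.
    moss is a leaf — visit moss.
  Visit bay.
At sage: go right to mint.
  At mint: go left to hop.
    At hop: go left to daisy.
      daisy is a leaf — visit daisy.
    At hop: no right child.
    Visit hop.
  At mint: go right to fir.
    At fir: no left child.
    At fir: go right to yew.
      At yew: go left to kale.
        At kale: no left child.
        At kale: go right to pear.
          pear is a leaf — visit pear.
        Visit kale.
      At yew: no right child.
      Visit yew.
    Visit fir.
  Visit mint.
Visit sage.

iris, lime, teak, moss, bay, daisy, hop, pear, kale, yew, fir, mint, sage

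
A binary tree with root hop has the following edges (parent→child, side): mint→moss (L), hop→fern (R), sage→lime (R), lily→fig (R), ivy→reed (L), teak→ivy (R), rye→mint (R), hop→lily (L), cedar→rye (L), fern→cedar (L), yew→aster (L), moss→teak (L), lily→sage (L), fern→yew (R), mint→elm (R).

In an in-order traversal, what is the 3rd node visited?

lily

In-order visits the left subtree, then the node, then the right subtree.
At hop: go left to lily.
  At lily: go left to sage.
    At sage: no left child.
    Visit sage.
    At sage: go right to lime.
      lime is a leaf — visit lime.
  Visit lily.
  At lily: go right to fig.
    fig is a leaf — visit fig.
Visit hop.
At hop: go right to fern.
  At fern: go left to cedar.
    At cedar: go left to rye.
      At rye: no left child.
      Visit rye.
      At rye: go right to mint.
        At mint: go left to moss.
          At moss: go left to teak.
            At teak: no left child.
            Visit teak.
            At teak: go right to ivy.
              At ivy: go left to reed.
                reed is a leaf — visit reed.
              Visit ivy.
              At ivy: no right child.
          Visit moss.
          At moss: no right child.
        Visit mint.
        At mint: go right to elm.
          elm is a leaf — visit elm.
    Visit cedar.
    At cedar: no right child.
  Visit fern.
  At fern: go right to yew.
    At yew: go left to aster.
      aster is a leaf — visit aster.
    Visit yew.
    At yew: no right child.
Full in-order sequence: sage, lime, lily, fig, hop, rye, teak, reed, ivy, moss, mint, elm, cedar, fern, aster, yew.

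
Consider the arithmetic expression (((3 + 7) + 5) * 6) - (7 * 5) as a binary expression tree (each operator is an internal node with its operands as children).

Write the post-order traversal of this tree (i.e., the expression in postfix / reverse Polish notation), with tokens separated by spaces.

Post-order on an expression tree gives postfix notation: for each operator, emit left operand, right operand, then the operator.

3 7 + 5 + 6 * 7 5 * -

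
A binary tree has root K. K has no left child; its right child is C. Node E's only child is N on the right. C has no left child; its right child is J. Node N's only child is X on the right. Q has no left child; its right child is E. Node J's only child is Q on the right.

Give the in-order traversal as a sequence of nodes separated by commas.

In-order visits the left subtree, then the node, then the right subtree.
At K: no left child.
Visit K.
At K: go right to C.
  At C: no left child.
  Visit C.
  At C: go right to J.
    At J: no left child.
    Visit J.
    At J: go right to Q.
      At Q: no left child.
      Visit Q.
      At Q: go right to E.
        At E: no left child.
        Visit E.
        At E: go right to N.
          At N: no left child.
          Visit N.
          At N: go right to X.
            X is a leaf — visit X.

K, C, J, Q, E, N, X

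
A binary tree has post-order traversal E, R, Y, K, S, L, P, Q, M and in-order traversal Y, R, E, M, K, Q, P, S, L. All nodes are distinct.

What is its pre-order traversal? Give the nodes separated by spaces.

M Y R E Q K P L S

The last element of post-order is the root; it splits in-order into left and right subtrees.
Root M: left subtree has 3 nodes {Y, R, E}, right has 5 {K, Q, P, S, L}.
  Root Y: left subtree has 0 nodes { }, right has 2 {R, E}.
    Root R: left subtree has 0 nodes { }, right has 1 {E}.
  Root Q: left subtree has 1 node {K}, right has 3 {P, S, L}.
    Root P: left subtree has 0 nodes { }, right has 2 {S, L}.
      Root L: left subtree has 1 node {S}, right has 0 { }.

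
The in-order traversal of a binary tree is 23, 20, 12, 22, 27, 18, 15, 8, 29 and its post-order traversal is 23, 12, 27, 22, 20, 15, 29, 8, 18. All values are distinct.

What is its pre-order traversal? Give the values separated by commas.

18, 20, 23, 22, 12, 27, 8, 15, 29

The last element of post-order is the root; it splits in-order into left and right subtrees.
Root 18: left subtree has 5 nodes {23, 20, 12, 22, 27}, right has 3 {15, 8, 29}.
  Root 20: left subtree has 1 node {23}, right has 3 {12, 22, 27}.
    Root 22: left subtree has 1 node {12}, right has 1 {27}.
  Root 8: left subtree has 1 node {15}, right has 1 {29}.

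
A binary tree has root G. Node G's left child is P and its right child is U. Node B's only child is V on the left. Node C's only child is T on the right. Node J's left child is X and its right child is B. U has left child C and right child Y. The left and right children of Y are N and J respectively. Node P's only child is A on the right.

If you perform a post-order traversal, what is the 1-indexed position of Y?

10

Post-order visits the left subtree, then the right subtree, then the node.
At G: go left to P.
  At P: no left child.
  At P: go right to A.
    A is a leaf — visit A.
  Visit P.
At G: go right to U.
  At U: go left to C.
    At C: no left child.
    At C: go right to T.
      T is a leaf — visit T.
    Visit C.
  At U: go right to Y.
    At Y: go left to N.
      N is a leaf — visit N.
    At Y: go right to J.
      At J: go left to X.
        X is a leaf — visit X.
      At J: go right to B.
        At B: go left to V.
          V is a leaf — visit V.
        At B: no right child.
        Visit B.
      Visit J.
    Visit Y.
  Visit U.
Visit G.
Full post-order sequence: A, P, T, C, N, X, V, B, J, Y, U, G.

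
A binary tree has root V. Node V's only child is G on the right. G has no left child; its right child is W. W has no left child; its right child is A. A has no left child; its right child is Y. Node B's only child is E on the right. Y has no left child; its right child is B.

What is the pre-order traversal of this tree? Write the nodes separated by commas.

V, G, W, A, Y, B, E

Pre-order visits the node, then its left subtree, then its right subtree.
Visit V.
At V: no left child.
At V: go right to G.
  Visit G.
  At G: no left child.
  At G: go right to W.
    Visit W.
    At W: no left child.
    At W: go right to A.
      Visit A.
      At A: no left child.
      At A: go right to Y.
        Visit Y.
        At Y: no left child.
        At Y: go right to B.
          Visit B.
          At B: no left child.
          At B: go right to E.
            E is a leaf — visit E.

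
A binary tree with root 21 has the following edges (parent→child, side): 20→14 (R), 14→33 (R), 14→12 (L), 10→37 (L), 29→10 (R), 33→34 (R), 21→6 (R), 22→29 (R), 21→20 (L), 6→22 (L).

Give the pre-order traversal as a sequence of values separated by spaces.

21 20 14 12 33 34 6 22 29 10 37

Pre-order visits the node, then its left subtree, then its right subtree.
Visit 21.
At 21: go left to 20.
  Visit 20.
  At 20: no left child.
  At 20: go right to 14.
    Visit 14.
    At 14: go left to 12.
      12 is a leaf — visit 12.
    At 14: go right to 33.
      Visit 33.
      At 33: no left child.
      At 33: go right to 34.
        34 is a leaf — visit 34.
At 21: go right to 6.
  Visit 6.
  At 6: go left to 22.
    Visit 22.
    At 22: no left child.
    At 22: go right to 29.
      Visit 29.
      At 29: no left child.
      At 29: go right to 10.
        Visit 10.
        At 10: go left to 37.
          37 is a leaf — visit 37.
        At 10: no right child.
  At 6: no right child.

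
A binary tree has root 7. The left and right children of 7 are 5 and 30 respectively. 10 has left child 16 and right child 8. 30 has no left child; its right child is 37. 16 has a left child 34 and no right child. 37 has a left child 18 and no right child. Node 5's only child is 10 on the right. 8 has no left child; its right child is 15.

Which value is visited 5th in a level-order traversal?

Level-order visits nodes level by level from the root, left to right within each level.
Level 0: 7
Level 1: 5, 30
Level 2: 10, 37
Level 3: 16, 8, 18
Level 4: 34, 15
Full level-order sequence: 7, 5, 30, 10, 37, 16, 8, 18, 34, 15.

37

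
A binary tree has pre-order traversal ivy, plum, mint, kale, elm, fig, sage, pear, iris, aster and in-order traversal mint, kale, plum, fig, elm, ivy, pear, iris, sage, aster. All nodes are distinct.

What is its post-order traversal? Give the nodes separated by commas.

kale, mint, fig, elm, plum, iris, pear, aster, sage, ivy

The first element of pre-order is the root; it splits in-order into left and right subtrees.
Root ivy: left subtree has 5 nodes {mint, kale, plum, fig, elm}, right has 4 {pear, iris, sage, aster}.
  Root plum: left subtree has 2 nodes {mint, kale}, right has 2 {fig, elm}.
    Root mint: left subtree has 0 nodes { }, right has 1 {kale}.
    Root elm: left subtree has 1 node {fig}, right has 0 { }.
  Root sage: left subtree has 2 nodes {pear, iris}, right has 1 {aster}.
    Root pear: left subtree has 0 nodes { }, right has 1 {iris}.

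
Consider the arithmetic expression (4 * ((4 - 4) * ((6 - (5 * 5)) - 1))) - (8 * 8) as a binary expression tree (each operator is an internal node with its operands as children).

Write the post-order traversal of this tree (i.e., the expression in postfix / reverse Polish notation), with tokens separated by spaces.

Post-order on an expression tree gives postfix notation: for each operator, emit left operand, right operand, then the operator.

4 4 4 - 6 5 5 * - 1 - * * 8 8 * -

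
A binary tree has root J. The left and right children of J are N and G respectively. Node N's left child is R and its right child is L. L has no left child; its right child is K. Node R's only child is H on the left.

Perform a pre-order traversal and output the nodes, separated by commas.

J, N, R, H, L, K, G

Pre-order visits the node, then its left subtree, then its right subtree.
Visit J.
At J: go left to N.
  Visit N.
  At N: go left to R.
    Visit R.
    At R: go left to H.
      H is a leaf — visit H.
    At R: no right child.
  At N: go right to L.
    Visit L.
    At L: no left child.
    At L: go right to K.
      K is a leaf — visit K.
At J: go right to G.
  G is a leaf — visit G.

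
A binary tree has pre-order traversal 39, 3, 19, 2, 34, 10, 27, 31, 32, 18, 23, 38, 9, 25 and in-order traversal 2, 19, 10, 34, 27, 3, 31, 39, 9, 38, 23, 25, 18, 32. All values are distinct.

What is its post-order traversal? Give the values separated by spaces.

2 10 27 34 19 31 3 9 38 25 23 18 32 39

The first element of pre-order is the root; it splits in-order into left and right subtrees.
Root 39: left subtree has 7 nodes {2, 19, 10, 34, 27, 3, 31}, right has 6 {9, 38, 23, 25, 18, 32}.
  Root 3: left subtree has 5 nodes {2, 19, 10, 34, 27}, right has 1 {31}.
    Root 19: left subtree has 1 node {2}, right has 3 {10, 34, 27}.
      Root 34: left subtree has 1 node {10}, right has 1 {27}.
  Root 32: left subtree has 5 nodes {9, 38, 23, 25, 18}, right has 0 { }.
    Root 18: left subtree has 4 nodes {9, 38, 23, 25}, right has 0 { }.
      Root 23: left subtree has 2 nodes {9, 38}, right has 1 {25}.
        Root 38: left subtree has 1 node {9}, right has 0 { }.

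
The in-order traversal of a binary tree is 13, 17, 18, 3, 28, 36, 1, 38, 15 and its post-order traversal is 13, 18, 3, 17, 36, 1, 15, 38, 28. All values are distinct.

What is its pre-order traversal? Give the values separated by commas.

28, 17, 13, 3, 18, 38, 1, 36, 15

The last element of post-order is the root; it splits in-order into left and right subtrees.
Root 28: left subtree has 4 nodes {13, 17, 18, 3}, right has 4 {36, 1, 38, 15}.
  Root 17: left subtree has 1 node {13}, right has 2 {18, 3}.
    Root 3: left subtree has 1 node {18}, right has 0 { }.
  Root 38: left subtree has 2 nodes {36, 1}, right has 1 {15}.
    Root 1: left subtree has 1 node {36}, right has 0 { }.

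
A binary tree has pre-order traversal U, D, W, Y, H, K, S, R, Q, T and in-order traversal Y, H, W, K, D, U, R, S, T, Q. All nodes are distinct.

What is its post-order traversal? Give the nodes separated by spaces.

The first element of pre-order is the root; it splits in-order into left and right subtrees.
Root U: left subtree has 5 nodes {Y, H, W, K, D}, right has 4 {R, S, T, Q}.
  Root D: left subtree has 4 nodes {Y, H, W, K}, right has 0 { }.
    Root W: left subtree has 2 nodes {Y, H}, right has 1 {K}.
      Root Y: left subtree has 0 nodes { }, right has 1 {H}.
  Root S: left subtree has 1 node {R}, right has 2 {T, Q}.
    Root Q: left subtree has 1 node {T}, right has 0 { }.

H Y K W D R T Q S U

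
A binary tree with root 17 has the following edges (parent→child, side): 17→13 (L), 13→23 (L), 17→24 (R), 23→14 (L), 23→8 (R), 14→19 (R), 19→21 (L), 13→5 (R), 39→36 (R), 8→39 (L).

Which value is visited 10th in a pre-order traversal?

Pre-order visits the node, then its left subtree, then its right subtree.
Visit 17.
At 17: go left to 13.
  Visit 13.
  At 13: go left to 23.
    Visit 23.
    At 23: go left to 14.
      Visit 14.
      At 14: no left child.
      At 14: go right to 19.
        Visit 19.
        At 19: go left to 21.
          21 is a leaf — visit 21.
        At 19: no right child.
    At 23: go right to 8.
      Visit 8.
      At 8: go left to 39.
        Visit 39.
        At 39: no left child.
        At 39: go right to 36.
          36 is a leaf — visit 36.
      At 8: no right child.
  At 13: go right to 5.
    5 is a leaf — visit 5.
At 17: go right to 24.
  24 is a leaf — visit 24.
Full pre-order sequence: 17, 13, 23, 14, 19, 21, 8, 39, 36, 5, 24.

5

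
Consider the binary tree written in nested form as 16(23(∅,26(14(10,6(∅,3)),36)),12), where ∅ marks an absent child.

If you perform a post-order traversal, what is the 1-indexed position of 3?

Post-order visits the left subtree, then the right subtree, then the node.
At 16: go left to 23.
  At 23: no left child.
  At 23: go right to 26.
    At 26: go left to 14.
      At 14: go left to 10.
        10 is a leaf — visit 10.
      At 14: go right to 6.
        At 6: no left child.
        At 6: go right to 3.
          3 is a leaf — visit 3.
        Visit 6.
      Visit 14.
    At 26: go right to 36.
      36 is a leaf — visit 36.
    Visit 26.
  Visit 23.
At 16: go right to 12.
  12 is a leaf — visit 12.
Visit 16.
Full post-order sequence: 10, 3, 6, 14, 36, 26, 23, 12, 16.

2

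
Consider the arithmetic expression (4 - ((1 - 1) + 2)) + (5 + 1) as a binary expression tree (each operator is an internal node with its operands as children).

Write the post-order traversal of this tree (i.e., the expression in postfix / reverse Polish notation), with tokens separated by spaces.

4 1 1 - 2 + - 5 1 + +

Post-order on an expression tree gives postfix notation: for each operator, emit left operand, right operand, then the operator.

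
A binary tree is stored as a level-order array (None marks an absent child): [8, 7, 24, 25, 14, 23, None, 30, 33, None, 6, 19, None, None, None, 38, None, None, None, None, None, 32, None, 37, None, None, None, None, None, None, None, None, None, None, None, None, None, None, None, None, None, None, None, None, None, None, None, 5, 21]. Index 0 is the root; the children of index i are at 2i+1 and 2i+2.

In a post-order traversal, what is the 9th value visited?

5

Post-order visits the left subtree, then the right subtree, then the node.
At 8: go left to 7.
  At 7: go left to 25.
    At 25: go left to 30.
      At 30: go left to 38.
        38 is a leaf — visit 38.
      At 30: no right child.
      Visit 30.
    At 25: go right to 33.
      33 is a leaf — visit 33.
    Visit 25.
  At 7: go right to 14.
    At 14: no left child.
    At 14: go right to 6.
      At 6: go left to 32.
        32 is a leaf — visit 32.
      At 6: no right child.
      Visit 6.
    Visit 14.
  Visit 7.
At 8: go right to 24.
  At 24: go left to 23.
    At 23: go left to 19.
      At 19: go left to 37.
        At 37: go left to 5.
          5 is a leaf — visit 5.
        At 37: go right to 21.
          21 is a leaf — visit 21.
        Visit 37.
      At 19: no right child.
      Visit 19.
    At 23: no right child.
    Visit 23.
  At 24: no right child.
  Visit 24.
Visit 8.
Full post-order sequence: 38, 30, 33, 25, 32, 6, 14, 7, 5, 21, 37, 19, 23, 24, 8.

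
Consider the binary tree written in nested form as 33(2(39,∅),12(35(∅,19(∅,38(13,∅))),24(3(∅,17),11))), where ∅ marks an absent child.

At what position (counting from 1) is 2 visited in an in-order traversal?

2

In-order visits the left subtree, then the node, then the right subtree.
At 33: go left to 2.
  At 2: go left to 39.
    39 is a leaf — visit 39.
  Visit 2.
  At 2: no right child.
Visit 33.
At 33: go right to 12.
  At 12: go left to 35.
    At 35: no left child.
    Visit 35.
    At 35: go right to 19.
      At 19: no left child.
      Visit 19.
      At 19: go right to 38.
        At 38: go left to 13.
          13 is a leaf — visit 13.
        Visit 38.
        At 38: no right child.
  Visit 12.
  At 12: go right to 24.
    At 24: go left to 3.
      At 3: no left child.
      Visit 3.
      At 3: go right to 17.
        17 is a leaf — visit 17.
    Visit 24.
    At 24: go right to 11.
      11 is a leaf — visit 11.
Full in-order sequence: 39, 2, 33, 35, 19, 13, 38, 12, 3, 17, 24, 11.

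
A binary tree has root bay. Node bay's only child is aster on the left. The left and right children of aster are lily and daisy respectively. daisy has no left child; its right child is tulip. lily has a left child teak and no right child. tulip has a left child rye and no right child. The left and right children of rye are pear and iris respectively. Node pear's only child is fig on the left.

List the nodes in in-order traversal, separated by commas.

In-order visits the left subtree, then the node, then the right subtree.
At bay: go left to aster.
  At aster: go left to lily.
    At lily: go left to teak.
      teak is a leaf — visit teak.
    Visit lily.
    At lily: no right child.
  Visit aster.
  At aster: go right to daisy.
    At daisy: no left child.
    Visit daisy.
    At daisy: go right to tulip.
      At tulip: go left to rye.
        At rye: go left to pear.
          At pear: go left to fig.
            fig is a leaf — visit fig.
          Visit pear.
          At pear: no right child.
        Visit rye.
        At rye: go right to iris.
          iris is a leaf — visit iris.
      Visit tulip.
      At tulip: no right child.
Visit bay.
At bay: no right child.

teak, lily, aster, daisy, fig, pear, rye, iris, tulip, bay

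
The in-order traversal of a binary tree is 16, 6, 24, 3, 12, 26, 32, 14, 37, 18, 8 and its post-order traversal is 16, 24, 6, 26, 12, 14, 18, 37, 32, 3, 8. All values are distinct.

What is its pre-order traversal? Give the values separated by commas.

The last element of post-order is the root; it splits in-order into left and right subtrees.
Root 8: left subtree has 10 nodes {16, 6, 24, 3, 12, 26, 32, 14, 37, 18}, right has 0 { }.
  Root 3: left subtree has 3 nodes {16, 6, 24}, right has 6 {12, 26, 32, 14, 37, 18}.
    Root 6: left subtree has 1 node {16}, right has 1 {24}.
    Root 32: left subtree has 2 nodes {12, 26}, right has 3 {14, 37, 18}.
      Root 12: left subtree has 0 nodes { }, right has 1 {26}.
      Root 37: left subtree has 1 node {14}, right has 1 {18}.

8, 3, 6, 16, 24, 32, 12, 26, 37, 14, 18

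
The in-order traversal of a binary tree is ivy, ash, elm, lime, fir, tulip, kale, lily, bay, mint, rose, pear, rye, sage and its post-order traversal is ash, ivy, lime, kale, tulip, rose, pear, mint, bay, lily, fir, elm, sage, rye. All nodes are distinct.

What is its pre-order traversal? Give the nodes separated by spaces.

rye elm ivy ash fir lime lily tulip kale bay mint pear rose sage

The last element of post-order is the root; it splits in-order into left and right subtrees.
Root rye: left subtree has 12 nodes {ivy, ash, elm, lime, fir, tulip, kale, lily, bay, mint, rose, pear}, right has 1 {sage}.
  Root elm: left subtree has 2 nodes {ivy, ash}, right has 9 {lime, fir, tulip, kale, lily, bay, mint, rose, pear}.
    Root ivy: left subtree has 0 nodes { }, right has 1 {ash}.
    Root fir: left subtree has 1 node {lime}, right has 7 {tulip, kale, lily, bay, mint, rose, pear}.
      Root lily: left subtree has 2 nodes {tulip, kale}, right has 4 {bay, mint, rose, pear}.
        Root tulip: left subtree has 0 nodes { }, right has 1 {kale}.
        Root bay: left subtree has 0 nodes { }, right has 3 {mint, rose, pear}.
          Root mint: left subtree has 0 nodes { }, right has 2 {rose, pear}.
            Root pear: left subtree has 1 node {rose}, right has 0 { }.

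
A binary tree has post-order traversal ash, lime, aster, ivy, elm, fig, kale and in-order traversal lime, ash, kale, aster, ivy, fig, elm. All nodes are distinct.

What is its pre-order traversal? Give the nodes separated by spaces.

kale lime ash fig ivy aster elm

The last element of post-order is the root; it splits in-order into left and right subtrees.
Root kale: left subtree has 2 nodes {lime, ash}, right has 4 {aster, ivy, fig, elm}.
  Root lime: left subtree has 0 nodes { }, right has 1 {ash}.
  Root fig: left subtree has 2 nodes {aster, ivy}, right has 1 {elm}.
    Root ivy: left subtree has 1 node {aster}, right has 0 { }.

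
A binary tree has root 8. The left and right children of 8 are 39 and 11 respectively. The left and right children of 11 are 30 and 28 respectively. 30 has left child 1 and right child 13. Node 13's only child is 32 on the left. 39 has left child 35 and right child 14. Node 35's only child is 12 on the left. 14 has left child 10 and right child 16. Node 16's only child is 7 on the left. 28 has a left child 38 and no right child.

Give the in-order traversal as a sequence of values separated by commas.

In-order visits the left subtree, then the node, then the right subtree.
At 8: go left to 39.
  At 39: go left to 35.
    At 35: go left to 12.
      12 is a leaf — visit 12.
    Visit 35.
    At 35: no right child.
  Visit 39.
  At 39: go right to 14.
    At 14: go left to 10.
      10 is a leaf — visit 10.
    Visit 14.
    At 14: go right to 16.
      At 16: go left to 7.
        7 is a leaf — visit 7.
      Visit 16.
      At 16: no right child.
Visit 8.
At 8: go right to 11.
  At 11: go left to 30.
    At 30: go left to 1.
      1 is a leaf — visit 1.
    Visit 30.
    At 30: go right to 13.
      At 13: go left to 32.
        32 is a leaf — visit 32.
      Visit 13.
      At 13: no right child.
  Visit 11.
  At 11: go right to 28.
    At 28: go left to 38.
      38 is a leaf — visit 38.
    Visit 28.
    At 28: no right child.

12, 35, 39, 10, 14, 7, 16, 8, 1, 30, 32, 13, 11, 38, 28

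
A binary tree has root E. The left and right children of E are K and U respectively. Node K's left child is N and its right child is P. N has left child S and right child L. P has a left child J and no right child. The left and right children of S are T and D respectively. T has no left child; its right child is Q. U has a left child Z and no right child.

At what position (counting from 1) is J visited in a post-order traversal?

7

Post-order visits the left subtree, then the right subtree, then the node.
At E: go left to K.
  At K: go left to N.
    At N: go left to S.
      At S: go left to T.
        At T: no left child.
        At T: go right to Q.
          Q is a leaf — visit Q.
        Visit T.
      At S: go right to D.
        D is a leaf — visit D.
      Visit S.
    At N: go right to L.
      L is a leaf — visit L.
    Visit N.
  At K: go right to P.
    At P: go left to J.
      J is a leaf — visit J.
    At P: no right child.
    Visit P.
  Visit K.
At E: go right to U.
  At U: go left to Z.
    Z is a leaf — visit Z.
  At U: no right child.
  Visit U.
Visit E.
Full post-order sequence: Q, T, D, S, L, N, J, P, K, Z, U, E.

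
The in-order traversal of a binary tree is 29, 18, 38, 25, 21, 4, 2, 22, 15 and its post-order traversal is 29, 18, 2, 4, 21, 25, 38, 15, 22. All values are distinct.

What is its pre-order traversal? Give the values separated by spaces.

The last element of post-order is the root; it splits in-order into left and right subtrees.
Root 22: left subtree has 7 nodes {29, 18, 38, 25, 21, 4, 2}, right has 1 {15}.
  Root 38: left subtree has 2 nodes {29, 18}, right has 4 {25, 21, 4, 2}.
    Root 18: left subtree has 1 node {29}, right has 0 { }.
    Root 25: left subtree has 0 nodes { }, right has 3 {21, 4, 2}.
      Root 21: left subtree has 0 nodes { }, right has 2 {4, 2}.
        Root 4: left subtree has 0 nodes { }, right has 1 {2}.

22 38 18 29 25 21 4 2 15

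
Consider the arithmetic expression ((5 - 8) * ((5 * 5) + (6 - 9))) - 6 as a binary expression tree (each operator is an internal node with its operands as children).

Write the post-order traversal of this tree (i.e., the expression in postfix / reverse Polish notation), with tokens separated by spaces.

Post-order on an expression tree gives postfix notation: for each operator, emit left operand, right operand, then the operator.

5 8 - 5 5 * 6 9 - + * 6 -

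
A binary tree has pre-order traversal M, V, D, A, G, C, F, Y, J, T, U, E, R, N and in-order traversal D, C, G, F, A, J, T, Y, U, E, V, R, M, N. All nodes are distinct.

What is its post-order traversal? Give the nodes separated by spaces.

The first element of pre-order is the root; it splits in-order into left and right subtrees.
Root M: left subtree has 12 nodes {D, C, G, F, A, J, T, Y, U, E, V, R}, right has 1 {N}.
  Root V: left subtree has 10 nodes {D, C, G, F, A, J, T, Y, U, E}, right has 1 {R}.
    Root D: left subtree has 0 nodes { }, right has 9 {C, G, F, A, J, T, Y, U, E}.
      Root A: left subtree has 3 nodes {C, G, F}, right has 5 {J, T, Y, U, E}.
        Root G: left subtree has 1 node {C}, right has 1 {F}.
        Root Y: left subtree has 2 nodes {J, T}, right has 2 {U, E}.
          Root J: left subtree has 0 nodes { }, right has 1 {T}.
          Root U: left subtree has 0 nodes { }, right has 1 {E}.

C F G T J E U Y A D R V N M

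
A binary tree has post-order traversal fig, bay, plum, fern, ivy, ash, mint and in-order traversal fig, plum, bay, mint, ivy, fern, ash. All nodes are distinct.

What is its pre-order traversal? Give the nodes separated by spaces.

mint plum fig bay ash ivy fern

The last element of post-order is the root; it splits in-order into left and right subtrees.
Root mint: left subtree has 3 nodes {fig, plum, bay}, right has 3 {ivy, fern, ash}.
  Root plum: left subtree has 1 node {fig}, right has 1 {bay}.
  Root ash: left subtree has 2 nodes {ivy, fern}, right has 0 { }.
    Root ivy: left subtree has 0 nodes { }, right has 1 {fern}.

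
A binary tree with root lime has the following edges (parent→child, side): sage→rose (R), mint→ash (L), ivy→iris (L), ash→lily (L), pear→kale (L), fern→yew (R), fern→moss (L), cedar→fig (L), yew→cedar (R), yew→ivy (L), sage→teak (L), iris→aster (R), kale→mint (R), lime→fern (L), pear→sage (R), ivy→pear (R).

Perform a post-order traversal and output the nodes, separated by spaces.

Post-order visits the left subtree, then the right subtree, then the node.
At lime: go left to fern.
  At fern: go left to moss.
    moss is a leaf — visit moss.
  At fern: go right to yew.
    At yew: go left to ivy.
      At ivy: go left to iris.
        At iris: no left child.
        At iris: go right to aster.
          aster is a leaf — visit aster.
        Visit iris.
      At ivy: go right to pear.
        At pear: go left to kale.
          At kale: no left child.
          At kale: go right to mint.
            At mint: go left to ash.
              At ash: go left to lily.
                lily is a leaf — visit lily.
              At ash: no right child.
              Visit ash.
            At mint: no right child.
            Visit mint.
          Visit kale.
        At pear: go right to sage.
          At sage: go left to teak.
            teak is a leaf — visit teak.
          At sage: go right to rose.
            rose is a leaf — visit rose.
          Visit sage.
        Visit pear.
      Visit ivy.
    At yew: go right to cedar.
      At cedar: go left to fig.
        fig is a leaf — visit fig.
      At cedar: no right child.
      Visit cedar.
    Visit yew.
  Visit fern.
At lime: no right child.
Visit lime.

moss aster iris lily ash mint kale teak rose sage pear ivy fig cedar yew fern lime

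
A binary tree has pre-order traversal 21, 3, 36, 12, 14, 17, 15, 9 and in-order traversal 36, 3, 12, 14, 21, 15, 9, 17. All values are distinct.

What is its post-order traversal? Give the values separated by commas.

36, 14, 12, 3, 9, 15, 17, 21

The first element of pre-order is the root; it splits in-order into left and right subtrees.
Root 21: left subtree has 4 nodes {36, 3, 12, 14}, right has 3 {15, 9, 17}.
  Root 3: left subtree has 1 node {36}, right has 2 {12, 14}.
    Root 12: left subtree has 0 nodes { }, right has 1 {14}.
  Root 17: left subtree has 2 nodes {15, 9}, right has 0 { }.
    Root 15: left subtree has 0 nodes { }, right has 1 {9}.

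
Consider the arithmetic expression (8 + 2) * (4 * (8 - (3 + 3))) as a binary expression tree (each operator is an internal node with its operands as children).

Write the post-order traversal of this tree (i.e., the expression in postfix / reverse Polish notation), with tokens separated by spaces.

Post-order on an expression tree gives postfix notation: for each operator, emit left operand, right operand, then the operator.

8 2 + 4 8 3 3 + - * *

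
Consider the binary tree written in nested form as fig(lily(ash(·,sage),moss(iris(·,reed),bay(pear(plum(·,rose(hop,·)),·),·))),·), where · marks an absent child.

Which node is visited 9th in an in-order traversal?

In-order visits the left subtree, then the node, then the right subtree.
At fig: go left to lily.
  At lily: go left to ash.
    At ash: no left child.
    Visit ash.
    At ash: go right to sage.
      sage is a leaf — visit sage.
  Visit lily.
  At lily: go right to moss.
    At moss: go left to iris.
      At iris: no left child.
      Visit iris.
      At iris: go right to reed.
        reed is a leaf — visit reed.
    Visit moss.
    At moss: go right to bay.
      At bay: go left to pear.
        At pear: go left to plum.
          At plum: no left child.
          Visit plum.
          At plum: go right to rose.
            At rose: go left to hop.
              hop is a leaf — visit hop.
            Visit rose.
            At rose: no right child.
        Visit pear.
        At pear: no right child.
      Visit bay.
      At bay: no right child.
Visit fig.
At fig: no right child.
Full in-order sequence: ash, sage, lily, iris, reed, moss, plum, hop, rose, pear, bay, fig.

rose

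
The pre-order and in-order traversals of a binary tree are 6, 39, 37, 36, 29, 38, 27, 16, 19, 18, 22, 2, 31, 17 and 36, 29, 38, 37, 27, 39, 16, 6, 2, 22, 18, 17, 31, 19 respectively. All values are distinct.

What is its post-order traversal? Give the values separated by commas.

38, 29, 36, 27, 37, 16, 39, 2, 22, 17, 31, 18, 19, 6

The first element of pre-order is the root; it splits in-order into left and right subtrees.
Root 6: left subtree has 7 nodes {36, 29, 38, 37, 27, 39, 16}, right has 6 {2, 22, 18, 17, 31, 19}.
  Root 39: left subtree has 5 nodes {36, 29, 38, 37, 27}, right has 1 {16}.
    Root 37: left subtree has 3 nodes {36, 29, 38}, right has 1 {27}.
      Root 36: left subtree has 0 nodes { }, right has 2 {29, 38}.
        Root 29: left subtree has 0 nodes { }, right has 1 {38}.
  Root 19: left subtree has 5 nodes {2, 22, 18, 17, 31}, right has 0 { }.
    Root 18: left subtree has 2 nodes {2, 22}, right has 2 {17, 31}.
      Root 22: left subtree has 1 node {2}, right has 0 { }.
      Root 31: left subtree has 1 node {17}, right has 0 { }.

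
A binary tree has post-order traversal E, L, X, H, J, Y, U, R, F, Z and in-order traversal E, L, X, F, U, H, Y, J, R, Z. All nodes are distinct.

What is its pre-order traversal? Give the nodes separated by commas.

The last element of post-order is the root; it splits in-order into left and right subtrees.
Root Z: left subtree has 9 nodes {E, L, X, F, U, H, Y, J, R}, right has 0 { }.
  Root F: left subtree has 3 nodes {E, L, X}, right has 5 {U, H, Y, J, R}.
    Root X: left subtree has 2 nodes {E, L}, right has 0 { }.
      Root L: left subtree has 1 node {E}, right has 0 { }.
    Root R: left subtree has 4 nodes {U, H, Y, J}, right has 0 { }.
      Root U: left subtree has 0 nodes { }, right has 3 {H, Y, J}.
        Root Y: left subtree has 1 node {H}, right has 1 {J}.

Z, F, X, L, E, R, U, Y, H, J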